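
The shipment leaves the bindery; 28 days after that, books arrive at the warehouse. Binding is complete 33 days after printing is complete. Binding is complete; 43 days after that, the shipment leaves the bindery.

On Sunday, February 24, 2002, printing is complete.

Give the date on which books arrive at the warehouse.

Saturday, June 8, 2002

Printing is complete: Feb 24, 2002.
Binding is complete: Feb 24, 2002 + 33 days = Mar 29, 2002.
The shipment leaves the bindery: Mar 29, 2002 + 43 days = May 11, 2002.
Books arrive at the warehouse: May 11, 2002 + 28 days = Jun 8, 2002.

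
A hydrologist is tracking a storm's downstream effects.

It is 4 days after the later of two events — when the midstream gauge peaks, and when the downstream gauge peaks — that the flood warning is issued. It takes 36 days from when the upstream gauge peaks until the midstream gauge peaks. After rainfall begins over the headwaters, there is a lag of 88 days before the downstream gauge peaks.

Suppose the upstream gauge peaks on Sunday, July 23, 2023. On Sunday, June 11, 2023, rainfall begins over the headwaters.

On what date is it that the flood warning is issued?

The upstream gauge peaks: Jul 23, 2023.
The midstream gauge peaks: Jul 23, 2023 + 36 days = Aug 28, 2023.
Rainfall begins over the headwaters: Jun 11, 2023.
The downstream gauge peaks: Jun 11, 2023 + 88 days = Sep 7, 2023.
Both prerequisites met — the midstream gauge peaks (Aug 28, 2023), the downstream gauge peaks (Sep 7, 2023); the later is Sep 7, 2023.
The flood warning is issued: Sep 7, 2023 + 4 days = Sep 11, 2023.

Monday, September 11, 2023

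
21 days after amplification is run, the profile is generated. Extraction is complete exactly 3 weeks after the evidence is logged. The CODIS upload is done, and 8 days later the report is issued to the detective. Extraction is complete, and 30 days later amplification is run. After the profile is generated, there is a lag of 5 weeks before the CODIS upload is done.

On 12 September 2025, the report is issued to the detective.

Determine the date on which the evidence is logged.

20 May 2025

The report is issued to the detective: Sep 12, 2025.
The CODIS upload is done: Sep 12, 2025 − 8 days = Sep 4, 2025.
The profile is generated: Sep 4, 2025 − 5 weeks = Jul 31, 2025.
Amplification is run: Jul 31, 2025 − 21 days = Jul 10, 2025.
Extraction is complete: Jul 10, 2025 − 30 days = Jun 10, 2025.
The evidence is logged: Jun 10, 2025 − 3 weeks = May 20, 2025.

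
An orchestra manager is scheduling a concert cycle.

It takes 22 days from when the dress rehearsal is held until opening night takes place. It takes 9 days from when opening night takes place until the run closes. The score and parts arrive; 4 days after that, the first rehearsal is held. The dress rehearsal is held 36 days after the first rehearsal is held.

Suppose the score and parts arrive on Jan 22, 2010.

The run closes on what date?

Apr 3, 2010

The score and parts arrive: Jan 22, 2010.
The first rehearsal is held: Jan 22, 2010 + 4 days = Jan 26, 2010.
The dress rehearsal is held: Jan 26, 2010 + 36 days = Mar 3, 2010.
Opening night takes place: Mar 3, 2010 + 22 days = Mar 25, 2010.
The run closes: Mar 25, 2010 + 9 days = Apr 3, 2010.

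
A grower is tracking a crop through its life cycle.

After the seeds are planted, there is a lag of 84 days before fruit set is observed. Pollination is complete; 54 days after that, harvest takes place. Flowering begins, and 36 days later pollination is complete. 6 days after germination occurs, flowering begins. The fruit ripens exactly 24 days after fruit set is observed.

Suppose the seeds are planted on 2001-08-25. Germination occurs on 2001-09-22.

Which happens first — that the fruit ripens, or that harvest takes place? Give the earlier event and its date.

The fruit ripens — 2001-12-11

The seeds are planted: Aug 25, 2001.
Fruit set is observed: Aug 25, 2001 + 84 days = Nov 17, 2001.
The fruit ripens: Nov 17, 2001 + 24 days = Dec 11, 2001.
Germination occurs: Sep 22, 2001.
Flowering begins: Sep 22, 2001 + 6 days = Sep 28, 2001.
Pollination is complete: Sep 28, 2001 + 36 days = Nov 3, 2001.
Harvest takes place: Nov 3, 2001 + 54 days = Dec 27, 2001.
Comparing: the fruit ripens on Dec 11, 2001 vs harvest takes place on Dec 27, 2001. Earlier: the fruit ripens.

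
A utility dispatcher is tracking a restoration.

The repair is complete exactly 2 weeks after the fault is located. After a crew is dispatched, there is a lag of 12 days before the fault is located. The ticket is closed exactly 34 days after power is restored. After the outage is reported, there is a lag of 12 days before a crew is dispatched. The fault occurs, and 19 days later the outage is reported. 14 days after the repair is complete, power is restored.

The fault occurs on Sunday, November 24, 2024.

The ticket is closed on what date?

The fault occurs: Nov 24, 2024.
The outage is reported: Nov 24, 2024 + 19 days = Dec 13, 2024.
A crew is dispatched: Dec 13, 2024 + 12 days = Dec 25, 2024.
The fault is located: Dec 25, 2024 + 12 days = Jan 6, 2025.
The repair is complete: Jan 6, 2025 + 2 weeks = Jan 20, 2025.
Power is restored: Jan 20, 2025 + 14 days = Feb 3, 2025.
The ticket is closed: Feb 3, 2025 + 34 days = Mar 9, 2025.

Sunday, March 9, 2025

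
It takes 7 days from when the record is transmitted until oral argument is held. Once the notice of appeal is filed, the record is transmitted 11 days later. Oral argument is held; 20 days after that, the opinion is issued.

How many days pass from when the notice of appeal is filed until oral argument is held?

18 days

Causal path: the notice of appeal is filed → the record is transmitted → oral argument is held.
Total delay along the path: 11 + 7 = 18 days.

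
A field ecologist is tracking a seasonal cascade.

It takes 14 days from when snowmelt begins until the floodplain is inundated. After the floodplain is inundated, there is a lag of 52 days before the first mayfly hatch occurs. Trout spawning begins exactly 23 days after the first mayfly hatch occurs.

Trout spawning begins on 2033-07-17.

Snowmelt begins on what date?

2033-04-19

Trout spawning begins: Jul 17, 2033.
The first mayfly hatch occurs: Jul 17, 2033 − 23 days = Jun 24, 2033.
The floodplain is inundated: Jun 24, 2033 − 52 days = May 3, 2033.
Snowmelt begins: May 3, 2033 − 14 days = Apr 19, 2033.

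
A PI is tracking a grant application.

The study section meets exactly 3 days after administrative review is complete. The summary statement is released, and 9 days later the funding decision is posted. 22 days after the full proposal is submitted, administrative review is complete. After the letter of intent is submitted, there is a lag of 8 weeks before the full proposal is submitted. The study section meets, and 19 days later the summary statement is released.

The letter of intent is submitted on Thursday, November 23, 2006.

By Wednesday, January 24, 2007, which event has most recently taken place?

The letter of intent is submitted: Nov 23, 2006.
The full proposal is submitted: Nov 23, 2006 + 8 weeks = Jan 18, 2007.
Administrative review is complete: Jan 18, 2007 + 22 days = Feb 9, 2007.
The study section meets: Feb 9, 2007 + 3 days = Feb 12, 2007.
The summary statement is released: Feb 12, 2007 + 19 days = Mar 3, 2007.
The funding decision is posted: Mar 3, 2007 + 9 days = Mar 12, 2007.
Jan 24, 2007 falls between when the full proposal is submitted (Jan 18, 2007) and when administrative review is complete (Feb 9, 2007).

The full proposal is submitted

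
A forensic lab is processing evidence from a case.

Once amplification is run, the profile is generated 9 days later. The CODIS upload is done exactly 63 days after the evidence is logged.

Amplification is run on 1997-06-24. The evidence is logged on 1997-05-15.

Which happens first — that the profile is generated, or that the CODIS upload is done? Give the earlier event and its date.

The profile is generated — 1997-07-03

Amplification is run: Jun 24, 1997.
The profile is generated: Jun 24, 1997 + 9 days = Jul 3, 1997.
The evidence is logged: May 15, 1997.
The CODIS upload is done: May 15, 1997 + 63 days = Jul 17, 1997.
Comparing: the profile is generated on Jul 3, 1997 vs the CODIS upload is done on Jul 17, 1997. Earlier: the profile is generated.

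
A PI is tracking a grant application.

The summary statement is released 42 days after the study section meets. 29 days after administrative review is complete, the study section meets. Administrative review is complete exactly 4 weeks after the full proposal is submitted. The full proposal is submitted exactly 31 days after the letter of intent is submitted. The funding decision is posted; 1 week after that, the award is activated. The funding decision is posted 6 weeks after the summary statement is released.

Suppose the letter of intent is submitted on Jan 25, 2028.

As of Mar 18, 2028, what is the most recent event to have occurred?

The full proposal is submitted

The letter of intent is submitted: Jan 25, 2028.
The full proposal is submitted: Jan 25, 2028 + 31 days = Feb 25, 2028.
Administrative review is complete: Feb 25, 2028 + 4 weeks = Mar 24, 2028.
The study section meets: Mar 24, 2028 + 29 days = Apr 22, 2028.
The summary statement is released: Apr 22, 2028 + 42 days = Jun 3, 2028.
The funding decision is posted: Jun 3, 2028 + 6 weeks = Jul 15, 2028.
The award is activated: Jul 15, 2028 + 1 week = Jul 22, 2028.
Mar 18, 2028 falls between when the full proposal is submitted (Feb 25, 2028) and when administrative review is complete (Mar 24, 2028).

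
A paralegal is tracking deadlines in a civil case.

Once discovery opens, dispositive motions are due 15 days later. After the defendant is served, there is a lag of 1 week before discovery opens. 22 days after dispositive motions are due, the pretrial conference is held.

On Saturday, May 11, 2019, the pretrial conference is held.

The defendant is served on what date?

The pretrial conference is held: May 11, 2019.
Dispositive motions are due: May 11, 2019 − 22 days = Apr 19, 2019.
Discovery opens: Apr 19, 2019 − 15 days = Apr 4, 2019.
The defendant is served: Apr 4, 2019 − 1 week = Mar 28, 2019.

Thursday, March 28, 2019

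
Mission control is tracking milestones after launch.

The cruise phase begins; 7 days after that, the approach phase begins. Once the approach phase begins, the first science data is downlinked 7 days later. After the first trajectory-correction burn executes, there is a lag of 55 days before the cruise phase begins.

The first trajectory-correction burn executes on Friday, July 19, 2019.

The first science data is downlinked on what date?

The first trajectory-correction burn executes: Jul 19, 2019.
The cruise phase begins: Jul 19, 2019 + 55 days = Sep 12, 2019.
The approach phase begins: Sep 12, 2019 + 7 days = Sep 19, 2019.
The first science data is downlinked: Sep 19, 2019 + 7 days = Sep 26, 2019.

Thursday, September 26, 2019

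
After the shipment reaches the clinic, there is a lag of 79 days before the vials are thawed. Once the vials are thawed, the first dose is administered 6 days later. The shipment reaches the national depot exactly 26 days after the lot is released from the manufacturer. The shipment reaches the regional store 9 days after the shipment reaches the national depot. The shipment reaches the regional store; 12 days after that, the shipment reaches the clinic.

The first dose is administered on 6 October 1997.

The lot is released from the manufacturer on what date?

The first dose is administered: Oct 6, 1997.
The vials are thawed: Oct 6, 1997 − 6 days = Sep 30, 1997.
The shipment reaches the clinic: Sep 30, 1997 − 79 days = Jul 13, 1997.
The shipment reaches the regional store: Jul 13, 1997 − 12 days = Jul 1, 1997.
The shipment reaches the national depot: Jul 1, 1997 − 9 days = Jun 22, 1997.
The lot is released from the manufacturer: Jun 22, 1997 − 26 days = May 27, 1997.

27 May 1997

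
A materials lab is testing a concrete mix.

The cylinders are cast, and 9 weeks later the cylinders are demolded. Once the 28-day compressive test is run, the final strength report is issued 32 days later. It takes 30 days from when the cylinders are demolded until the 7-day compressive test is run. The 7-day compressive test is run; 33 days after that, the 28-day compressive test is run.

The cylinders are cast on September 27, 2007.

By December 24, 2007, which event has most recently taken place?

The cylinders are cast: Sep 27, 2007.
The cylinders are demolded: Sep 27, 2007 + 9 weeks = Nov 29, 2007.
The 7-day compressive test is run: Nov 29, 2007 + 30 days = Dec 29, 2007.
The 28-day compressive test is run: Dec 29, 2007 + 33 days = Jan 31, 2008.
The final strength report is issued: Jan 31, 2008 + 32 days = Mar 3, 2008.
Dec 24, 2007 falls between when the cylinders are demolded (Nov 29, 2007) and when the 7-day compressive test is run (Dec 29, 2007).

The cylinders are demolded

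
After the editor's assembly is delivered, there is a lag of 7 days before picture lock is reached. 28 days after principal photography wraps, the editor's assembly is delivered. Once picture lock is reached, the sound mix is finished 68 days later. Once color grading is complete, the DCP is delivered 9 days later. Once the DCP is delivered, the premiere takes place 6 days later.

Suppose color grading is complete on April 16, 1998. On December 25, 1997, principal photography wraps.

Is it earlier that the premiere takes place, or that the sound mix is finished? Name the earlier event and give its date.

The sound mix is finished — April 7, 1998

Color grading is complete: Apr 16, 1998.
The DCP is delivered: Apr 16, 1998 + 9 days = Apr 25, 1998.
The premiere takes place: Apr 25, 1998 + 6 days = May 1, 1998.
Principal photography wraps: Dec 25, 1997.
The editor's assembly is delivered: Dec 25, 1997 + 28 days = Jan 22, 1998.
Picture lock is reached: Jan 22, 1998 + 7 days = Jan 29, 1998.
The sound mix is finished: Jan 29, 1998 + 68 days = Apr 7, 1998.
Comparing: the premiere takes place on May 1, 1998 vs the sound mix is finished on Apr 7, 1998. Earlier: the sound mix is finished.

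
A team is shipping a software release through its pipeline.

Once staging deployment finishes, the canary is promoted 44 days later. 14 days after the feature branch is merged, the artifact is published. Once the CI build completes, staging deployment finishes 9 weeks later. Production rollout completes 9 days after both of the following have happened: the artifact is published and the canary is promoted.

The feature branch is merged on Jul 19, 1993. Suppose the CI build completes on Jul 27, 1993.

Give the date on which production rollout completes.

The feature branch is merged: Jul 19, 1993.
The artifact is published: Jul 19, 1993 + 14 days = Aug 2, 1993.
The CI build completes: Jul 27, 1993.
Staging deployment finishes: Jul 27, 1993 + 9 weeks = Sep 28, 1993.
The canary is promoted: Sep 28, 1993 + 44 days = Nov 11, 1993.
Both prerequisites met — the artifact is published (Aug 2, 1993), the canary is promoted (Nov 11, 1993); the later is Nov 11, 1993.
Production rollout completes: Nov 11, 1993 + 9 days = Nov 20, 1993.

Nov 20, 1993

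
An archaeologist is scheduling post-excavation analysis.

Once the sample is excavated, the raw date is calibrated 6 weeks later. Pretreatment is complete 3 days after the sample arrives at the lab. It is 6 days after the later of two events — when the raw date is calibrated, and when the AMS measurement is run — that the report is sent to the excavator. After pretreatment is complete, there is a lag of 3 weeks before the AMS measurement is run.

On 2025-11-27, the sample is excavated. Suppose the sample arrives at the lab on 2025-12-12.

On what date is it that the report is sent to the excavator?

2026-01-14

The sample is excavated: Nov 27, 2025.
The raw date is calibrated: Nov 27, 2025 + 6 weeks = Jan 8, 2026.
The sample arrives at the lab: Dec 12, 2025.
Pretreatment is complete: Dec 12, 2025 + 3 days = Dec 15, 2025.
The AMS measurement is run: Dec 15, 2025 + 3 weeks = Jan 5, 2026.
Both prerequisites met — the raw date is calibrated (Jan 8, 2026), the AMS measurement is run (Jan 5, 2026); the later is Jan 8, 2026.
The report is sent to the excavator: Jan 8, 2026 + 6 days = Jan 14, 2026.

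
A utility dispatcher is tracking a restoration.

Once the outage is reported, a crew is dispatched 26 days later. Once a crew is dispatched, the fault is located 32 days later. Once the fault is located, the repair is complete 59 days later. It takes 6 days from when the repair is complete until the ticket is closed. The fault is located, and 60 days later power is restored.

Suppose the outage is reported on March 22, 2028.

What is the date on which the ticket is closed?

The outage is reported: Mar 22, 2028.
A crew is dispatched: Mar 22, 2028 + 26 days = Apr 17, 2028.
The fault is located: Apr 17, 2028 + 32 days = May 19, 2028.
The repair is complete: May 19, 2028 + 59 days = Jul 17, 2028.
The ticket is closed: Jul 17, 2028 + 6 days = Jul 23, 2028.

July 23, 2028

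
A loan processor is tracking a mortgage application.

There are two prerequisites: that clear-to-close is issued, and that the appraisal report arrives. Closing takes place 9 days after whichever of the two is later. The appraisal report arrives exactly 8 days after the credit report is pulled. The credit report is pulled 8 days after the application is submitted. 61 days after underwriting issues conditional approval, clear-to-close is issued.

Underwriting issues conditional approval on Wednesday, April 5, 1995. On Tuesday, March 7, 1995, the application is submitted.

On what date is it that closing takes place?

Underwriting issues conditional approval: Apr 5, 1995.
Clear-to-close is issued: Apr 5, 1995 + 61 days = Jun 5, 1995.
The application is submitted: Mar 7, 1995.
The credit report is pulled: Mar 7, 1995 + 8 days = Mar 15, 1995.
The appraisal report arrives: Mar 15, 1995 + 8 days = Mar 23, 1995.
Both prerequisites met — clear-to-close is issued (Jun 5, 1995), the appraisal report arrives (Mar 23, 1995); the later is Jun 5, 1995.
Closing takes place: Jun 5, 1995 + 9 days = Jun 14, 1995.

Wednesday, June 14, 1995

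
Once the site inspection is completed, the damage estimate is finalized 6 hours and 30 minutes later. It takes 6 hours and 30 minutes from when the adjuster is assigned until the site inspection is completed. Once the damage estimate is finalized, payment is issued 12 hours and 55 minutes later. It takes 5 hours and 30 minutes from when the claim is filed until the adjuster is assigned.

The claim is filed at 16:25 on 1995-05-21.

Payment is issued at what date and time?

The claim is filed: 16:25 May 21, 1995.
The adjuster is assigned: 16:25 May 21, 1995 + 5h30m = 21:55 May 21, 1995.
The site inspection is completed: 21:55 May 21, 1995 + 6h30m = 04:25 May 22, 1995.
The damage estimate is finalized: 04:25 May 22, 1995 + 6h30m = 10:55 May 22, 1995.
Payment is issued: 10:55 May 22, 1995 + 12h55m = 23:50 May 22, 1995.

23:50 on 1995-05-22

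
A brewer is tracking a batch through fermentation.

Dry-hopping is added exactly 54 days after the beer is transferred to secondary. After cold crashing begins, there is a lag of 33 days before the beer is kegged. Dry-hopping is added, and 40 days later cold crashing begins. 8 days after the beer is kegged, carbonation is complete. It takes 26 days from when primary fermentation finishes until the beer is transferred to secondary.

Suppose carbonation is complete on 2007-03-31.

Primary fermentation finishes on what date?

2006-10-21

Carbonation is complete: Mar 31, 2007.
The beer is kegged: Mar 31, 2007 − 8 days = Mar 23, 2007.
Cold crashing begins: Mar 23, 2007 − 33 days = Feb 18, 2007.
Dry-hopping is added: Feb 18, 2007 − 40 days = Jan 9, 2007.
The beer is transferred to secondary: Jan 9, 2007 − 54 days = Nov 16, 2006.
Primary fermentation finishes: Nov 16, 2006 − 26 days = Oct 21, 2006.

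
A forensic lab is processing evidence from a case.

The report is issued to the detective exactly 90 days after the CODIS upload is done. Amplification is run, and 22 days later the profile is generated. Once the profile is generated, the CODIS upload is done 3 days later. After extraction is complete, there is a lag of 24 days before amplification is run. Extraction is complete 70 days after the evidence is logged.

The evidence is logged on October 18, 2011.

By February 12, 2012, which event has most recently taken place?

The evidence is logged: Oct 18, 2011.
Extraction is complete: Oct 18, 2011 + 70 days = Dec 27, 2011.
Amplification is run: Dec 27, 2011 + 24 days = Jan 20, 2012.
The profile is generated: Jan 20, 2012 + 22 days = Feb 11, 2012.
The CODIS upload is done: Feb 11, 2012 + 3 days = Feb 14, 2012.
The report is issued to the detective: Feb 14, 2012 + 90 days = May 14, 2012.
Feb 12, 2012 falls between when the profile is generated (Feb 11, 2012) and when the CODIS upload is done (Feb 14, 2012).

The profile is generated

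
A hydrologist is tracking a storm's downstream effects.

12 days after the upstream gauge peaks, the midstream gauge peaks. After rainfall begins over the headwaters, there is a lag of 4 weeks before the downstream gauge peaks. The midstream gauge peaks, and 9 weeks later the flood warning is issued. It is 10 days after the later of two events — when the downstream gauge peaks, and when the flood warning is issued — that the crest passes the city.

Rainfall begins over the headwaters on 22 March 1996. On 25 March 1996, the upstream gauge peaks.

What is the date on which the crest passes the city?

Rainfall begins over the headwaters: Mar 22, 1996.
The downstream gauge peaks: Mar 22, 1996 + 4 weeks = Apr 19, 1996.
The upstream gauge peaks: Mar 25, 1996.
The midstream gauge peaks: Mar 25, 1996 + 12 days = Apr 6, 1996.
The flood warning is issued: Apr 6, 1996 + 9 weeks = Jun 8, 1996.
Both prerequisites met — the downstream gauge peaks (Apr 19, 1996), the flood warning is issued (Jun 8, 1996); the later is Jun 8, 1996.
The crest passes the city: Jun 8, 1996 + 10 days = Jun 18, 1996.

18 June 1996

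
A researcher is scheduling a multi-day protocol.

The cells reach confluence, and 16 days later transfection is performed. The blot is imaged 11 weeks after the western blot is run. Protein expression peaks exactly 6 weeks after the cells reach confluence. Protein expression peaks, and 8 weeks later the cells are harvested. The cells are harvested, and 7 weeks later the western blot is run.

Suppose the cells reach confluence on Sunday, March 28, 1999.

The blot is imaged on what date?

The cells reach confluence: Mar 28, 1999.
Protein expression peaks: Mar 28, 1999 + 6 weeks = May 9, 1999.
The cells are harvested: May 9, 1999 + 8 weeks = Jul 4, 1999.
The western blot is run: Jul 4, 1999 + 7 weeks = Aug 22, 1999.
The blot is imaged: Aug 22, 1999 + 11 weeks = Nov 7, 1999.

Sunday, November 7, 1999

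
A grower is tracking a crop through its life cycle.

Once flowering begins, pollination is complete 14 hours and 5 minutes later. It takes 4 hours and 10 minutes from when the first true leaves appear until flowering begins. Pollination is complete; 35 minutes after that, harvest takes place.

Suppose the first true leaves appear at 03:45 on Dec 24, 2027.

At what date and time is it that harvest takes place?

22:35 on Dec 24, 2027

The first true leaves appear: 03:45 Dec 24, 2027.
Flowering begins: 03:45 Dec 24, 2027 + 4h10m = 07:55 Dec 24, 2027.
Pollination is complete: 07:55 Dec 24, 2027 + 14h05m = 22:00 Dec 24, 2027.
Harvest takes place: 22:00 Dec 24, 2027 + 35m = 22:35 Dec 24, 2027.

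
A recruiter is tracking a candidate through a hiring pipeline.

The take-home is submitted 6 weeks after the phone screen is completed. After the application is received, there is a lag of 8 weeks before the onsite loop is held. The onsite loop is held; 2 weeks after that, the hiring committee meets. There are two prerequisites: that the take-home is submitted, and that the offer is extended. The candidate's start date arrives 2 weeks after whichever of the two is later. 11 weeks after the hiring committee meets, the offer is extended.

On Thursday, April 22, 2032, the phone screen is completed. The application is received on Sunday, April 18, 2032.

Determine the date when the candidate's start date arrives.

Sunday, September 26, 2032

The phone screen is completed: Apr 22, 2032.
The take-home is submitted: Apr 22, 2032 + 6 weeks = Jun 3, 2032.
The application is received: Apr 18, 2032.
The onsite loop is held: Apr 18, 2032 + 8 weeks = Jun 13, 2032.
The hiring committee meets: Jun 13, 2032 + 2 weeks = Jun 27, 2032.
The offer is extended: Jun 27, 2032 + 11 weeks = Sep 12, 2032.
Both prerequisites met — the take-home is submitted (Jun 3, 2032), the offer is extended (Sep 12, 2032); the later is Sep 12, 2032.
The candidate's start date arrives: Sep 12, 2032 + 2 weeks = Sep 26, 2032.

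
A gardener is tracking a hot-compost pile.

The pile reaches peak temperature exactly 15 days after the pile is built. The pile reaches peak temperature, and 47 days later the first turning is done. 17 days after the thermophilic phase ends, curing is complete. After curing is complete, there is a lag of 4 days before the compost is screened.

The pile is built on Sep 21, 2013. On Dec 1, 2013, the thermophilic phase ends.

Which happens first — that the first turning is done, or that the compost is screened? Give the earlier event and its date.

The pile is built: Sep 21, 2013.
The pile reaches peak temperature: Sep 21, 2013 + 15 days = Oct 6, 2013.
The first turning is done: Oct 6, 2013 + 47 days = Nov 22, 2013.
The thermophilic phase ends: Dec 1, 2013.
Curing is complete: Dec 1, 2013 + 17 days = Dec 18, 2013.
The compost is screened: Dec 18, 2013 + 4 days = Dec 22, 2013.
Comparing: the first turning is done on Nov 22, 2013 vs the compost is screened on Dec 22, 2013. Earlier: the first turning is done.

The first turning is done — Nov 22, 2013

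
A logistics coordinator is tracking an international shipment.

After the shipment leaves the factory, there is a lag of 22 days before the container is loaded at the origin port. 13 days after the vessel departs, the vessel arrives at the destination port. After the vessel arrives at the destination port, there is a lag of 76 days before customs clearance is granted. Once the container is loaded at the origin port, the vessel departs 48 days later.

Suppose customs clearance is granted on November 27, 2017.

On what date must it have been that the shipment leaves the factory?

Customs clearance is granted: Nov 27, 2017.
The vessel arrives at the destination port: Nov 27, 2017 − 76 days = Sep 12, 2017.
The vessel departs: Sep 12, 2017 − 13 days = Aug 30, 2017.
The container is loaded at the origin port: Aug 30, 2017 − 48 days = Jul 13, 2017.
The shipment leaves the factory: Jul 13, 2017 − 22 days = Jun 21, 2017.

June 21, 2017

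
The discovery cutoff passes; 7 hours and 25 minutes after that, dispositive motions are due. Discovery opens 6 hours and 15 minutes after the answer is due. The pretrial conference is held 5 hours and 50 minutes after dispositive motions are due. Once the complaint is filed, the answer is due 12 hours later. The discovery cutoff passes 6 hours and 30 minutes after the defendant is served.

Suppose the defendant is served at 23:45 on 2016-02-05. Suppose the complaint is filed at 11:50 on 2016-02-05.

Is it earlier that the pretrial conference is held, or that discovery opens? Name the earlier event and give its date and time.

Discovery opens — 06:05 on 2016-02-06

The defendant is served: 23:45 Feb 5, 2016.
The discovery cutoff passes: 23:45 Feb 5, 2016 + 6h30m = 06:15 Feb 6, 2016.
Dispositive motions are due: 06:15 Feb 6, 2016 + 7h25m = 13:40 Feb 6, 2016.
The pretrial conference is held: 13:40 Feb 6, 2016 + 5h50m = 19:30 Feb 6, 2016.
The complaint is filed: 11:50 Feb 5, 2016.
The answer is due: 11:50 Feb 5, 2016 + 12h = 23:50 Feb 5, 2016.
Discovery opens: 23:50 Feb 5, 2016 + 6h15m = 06:05 Feb 6, 2016.
Comparing: the pretrial conference is held at 19:30 Feb 6, 2016 vs discovery opens at 06:05 Feb 6, 2016. Earlier: discovery opens.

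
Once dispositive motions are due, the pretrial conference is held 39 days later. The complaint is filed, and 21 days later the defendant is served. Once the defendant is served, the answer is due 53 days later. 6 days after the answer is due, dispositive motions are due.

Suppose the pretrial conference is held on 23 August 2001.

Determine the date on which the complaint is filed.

26 April 2001

The pretrial conference is held: Aug 23, 2001.
Dispositive motions are due: Aug 23, 2001 − 39 days = Jul 15, 2001.
The answer is due: Jul 15, 2001 − 6 days = Jul 9, 2001.
The defendant is served: Jul 9, 2001 − 53 days = May 17, 2001.
The complaint is filed: May 17, 2001 − 21 days = Apr 26, 2001.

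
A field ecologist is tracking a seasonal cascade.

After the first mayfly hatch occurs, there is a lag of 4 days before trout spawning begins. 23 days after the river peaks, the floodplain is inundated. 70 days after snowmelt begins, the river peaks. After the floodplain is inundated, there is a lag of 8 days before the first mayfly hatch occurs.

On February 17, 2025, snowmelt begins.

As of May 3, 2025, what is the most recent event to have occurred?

Snowmelt begins: Feb 17, 2025.
The river peaks: Feb 17, 2025 + 70 days = Apr 28, 2025.
The floodplain is inundated: Apr 28, 2025 + 23 days = May 21, 2025.
The first mayfly hatch occurs: May 21, 2025 + 8 days = May 29, 2025.
Trout spawning begins: May 29, 2025 + 4 days = Jun 2, 2025.
May 3, 2025 falls between when the river peaks (Apr 28, 2025) and when the floodplain is inundated (May 21, 2025).

The river peaks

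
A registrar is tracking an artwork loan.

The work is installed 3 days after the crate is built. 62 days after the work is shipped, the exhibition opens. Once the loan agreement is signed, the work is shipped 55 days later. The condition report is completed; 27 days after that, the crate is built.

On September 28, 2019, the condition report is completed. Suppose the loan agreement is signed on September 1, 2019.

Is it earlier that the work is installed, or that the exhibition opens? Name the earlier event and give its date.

The condition report is completed: Sep 28, 2019.
The crate is built: Sep 28, 2019 + 27 days = Oct 25, 2019.
The work is installed: Oct 25, 2019 + 3 days = Oct 28, 2019.
The loan agreement is signed: Sep 1, 2019.
The work is shipped: Sep 1, 2019 + 55 days = Oct 26, 2019.
The exhibition opens: Oct 26, 2019 + 62 days = Dec 27, 2019.
Comparing: the work is installed on Oct 28, 2019 vs the exhibition opens on Dec 27, 2019. Earlier: the work is installed.

The work is installed — October 28, 2019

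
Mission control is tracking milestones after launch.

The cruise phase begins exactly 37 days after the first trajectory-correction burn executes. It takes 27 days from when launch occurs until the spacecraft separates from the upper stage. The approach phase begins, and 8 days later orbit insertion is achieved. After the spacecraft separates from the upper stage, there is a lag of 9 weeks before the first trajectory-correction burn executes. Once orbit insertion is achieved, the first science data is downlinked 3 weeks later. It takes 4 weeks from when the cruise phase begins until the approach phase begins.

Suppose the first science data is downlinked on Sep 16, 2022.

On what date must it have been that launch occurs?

The first science data is downlinked: Sep 16, 2022.
Orbit insertion is achieved: Sep 16, 2022 − 3 weeks = Aug 26, 2022.
The approach phase begins: Aug 26, 2022 − 8 days = Aug 18, 2022.
The cruise phase begins: Aug 18, 2022 − 4 weeks = Jul 21, 2022.
The first trajectory-correction burn executes: Jul 21, 2022 − 37 days = Jun 14, 2022.
The spacecraft separates from the upper stage: Jun 14, 2022 − 9 weeks = Apr 12, 2022.
Launch occurs: Apr 12, 2022 − 27 days = Mar 16, 2022.

Mar 16, 2022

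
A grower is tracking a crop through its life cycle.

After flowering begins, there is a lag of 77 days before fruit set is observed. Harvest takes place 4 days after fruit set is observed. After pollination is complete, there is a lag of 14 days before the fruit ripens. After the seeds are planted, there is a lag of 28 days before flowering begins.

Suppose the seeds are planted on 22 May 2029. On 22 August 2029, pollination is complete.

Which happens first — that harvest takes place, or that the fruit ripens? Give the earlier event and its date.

The fruit ripens — 5 September 2029

The seeds are planted: May 22, 2029.
Flowering begins: May 22, 2029 + 28 days = Jun 19, 2029.
Fruit set is observed: Jun 19, 2029 + 77 days = Sep 4, 2029.
Harvest takes place: Sep 4, 2029 + 4 days = Sep 8, 2029.
Pollination is complete: Aug 22, 2029.
The fruit ripens: Aug 22, 2029 + 14 days = Sep 5, 2029.
Comparing: harvest takes place on Sep 8, 2029 vs the fruit ripens on Sep 5, 2029. Earlier: the fruit ripens.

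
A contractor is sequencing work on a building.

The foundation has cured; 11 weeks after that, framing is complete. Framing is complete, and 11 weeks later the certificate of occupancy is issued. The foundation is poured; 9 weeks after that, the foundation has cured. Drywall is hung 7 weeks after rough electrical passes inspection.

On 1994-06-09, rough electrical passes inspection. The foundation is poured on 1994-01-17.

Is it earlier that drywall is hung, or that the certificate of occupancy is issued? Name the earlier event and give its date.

Drywall is hung — 1994-07-28

Rough electrical passes inspection: Jun 9, 1994.
Drywall is hung: Jun 9, 1994 + 7 weeks = Jul 28, 1994.
The foundation is poured: Jan 17, 1994.
The foundation has cured: Jan 17, 1994 + 9 weeks = Mar 21, 1994.
Framing is complete: Mar 21, 1994 + 11 weeks = Jun 6, 1994.
The certificate of occupancy is issued: Jun 6, 1994 + 11 weeks = Aug 22, 1994.
Comparing: drywall is hung on Jul 28, 1994 vs the certificate of occupancy is issued on Aug 22, 1994. Earlier: drywall is hung.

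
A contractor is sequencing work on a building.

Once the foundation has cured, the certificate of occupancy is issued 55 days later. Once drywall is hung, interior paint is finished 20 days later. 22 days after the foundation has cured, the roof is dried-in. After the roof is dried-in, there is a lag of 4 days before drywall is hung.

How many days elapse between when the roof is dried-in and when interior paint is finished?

Causal path: the roof is dried-in → drywall is hung → interior paint is finished.
Total delay along the path: 4 + 20 = 24 days.

24 days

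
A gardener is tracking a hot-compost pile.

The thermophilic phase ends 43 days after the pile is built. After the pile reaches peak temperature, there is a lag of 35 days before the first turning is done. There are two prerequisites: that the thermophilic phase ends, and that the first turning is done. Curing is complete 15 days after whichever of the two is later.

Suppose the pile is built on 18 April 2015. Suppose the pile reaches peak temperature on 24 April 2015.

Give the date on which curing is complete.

15 June 2015

The pile is built: Apr 18, 2015.
The thermophilic phase ends: Apr 18, 2015 + 43 days = May 31, 2015.
The pile reaches peak temperature: Apr 24, 2015.
The first turning is done: Apr 24, 2015 + 35 days = May 29, 2015.
Both prerequisites met — the thermophilic phase ends (May 31, 2015), the first turning is done (May 29, 2015); the later is May 31, 2015.
Curing is complete: May 31, 2015 + 15 days = Jun 15, 2015.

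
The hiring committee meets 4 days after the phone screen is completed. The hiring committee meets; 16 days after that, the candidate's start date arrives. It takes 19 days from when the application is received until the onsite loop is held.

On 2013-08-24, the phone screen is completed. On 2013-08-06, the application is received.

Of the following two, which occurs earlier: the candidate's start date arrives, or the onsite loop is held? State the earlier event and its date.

The phone screen is completed: Aug 24, 2013.
The hiring committee meets: Aug 24, 2013 + 4 days = Aug 28, 2013.
The candidate's start date arrives: Aug 28, 2013 + 16 days = Sep 13, 2013.
The application is received: Aug 6, 2013.
The onsite loop is held: Aug 6, 2013 + 19 days = Aug 25, 2013.
Comparing: the candidate's start date arrives on Sep 13, 2013 vs the onsite loop is held on Aug 25, 2013. Earlier: the onsite loop is held.

The onsite loop is held — 2013-08-25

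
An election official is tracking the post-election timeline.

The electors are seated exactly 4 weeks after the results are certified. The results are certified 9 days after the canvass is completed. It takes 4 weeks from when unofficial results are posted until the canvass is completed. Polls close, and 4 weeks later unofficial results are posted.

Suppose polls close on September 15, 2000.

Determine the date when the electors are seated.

December 17, 2000

Polls close: Sep 15, 2000.
Unofficial results are posted: Sep 15, 2000 + 4 weeks = Oct 13, 2000.
The canvass is completed: Oct 13, 2000 + 4 weeks = Nov 10, 2000.
The results are certified: Nov 10, 2000 + 9 days = Nov 19, 2000.
The electors are seated: Nov 19, 2000 + 4 weeks = Dec 17, 2000.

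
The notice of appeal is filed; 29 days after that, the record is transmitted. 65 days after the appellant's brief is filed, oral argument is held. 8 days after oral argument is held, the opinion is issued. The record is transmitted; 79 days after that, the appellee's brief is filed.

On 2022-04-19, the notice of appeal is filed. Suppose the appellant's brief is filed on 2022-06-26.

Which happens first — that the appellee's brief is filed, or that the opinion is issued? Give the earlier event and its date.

The appellee's brief is filed — 2022-08-05

The notice of appeal is filed: Apr 19, 2022.
The record is transmitted: Apr 19, 2022 + 29 days = May 18, 2022.
The appellee's brief is filed: May 18, 2022 + 79 days = Aug 5, 2022.
The appellant's brief is filed: Jun 26, 2022.
Oral argument is held: Jun 26, 2022 + 65 days = Aug 30, 2022.
The opinion is issued: Aug 30, 2022 + 8 days = Sep 7, 2022.
Comparing: the appellee's brief is filed on Aug 5, 2022 vs the opinion is issued on Sep 7, 2022. Earlier: the appellee's brief is filed.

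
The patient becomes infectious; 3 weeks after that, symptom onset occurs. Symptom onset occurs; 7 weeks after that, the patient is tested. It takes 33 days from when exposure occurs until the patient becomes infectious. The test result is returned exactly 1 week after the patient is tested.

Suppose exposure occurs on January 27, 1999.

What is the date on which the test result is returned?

Exposure occurs: Jan 27, 1999.
The patient becomes infectious: Jan 27, 1999 + 33 days = Mar 1, 1999.
Symptom onset occurs: Mar 1, 1999 + 3 weeks = Mar 22, 1999.
The patient is tested: Mar 22, 1999 + 7 weeks = May 10, 1999.
The test result is returned: May 10, 1999 + 1 week = May 17, 1999.

May 17, 1999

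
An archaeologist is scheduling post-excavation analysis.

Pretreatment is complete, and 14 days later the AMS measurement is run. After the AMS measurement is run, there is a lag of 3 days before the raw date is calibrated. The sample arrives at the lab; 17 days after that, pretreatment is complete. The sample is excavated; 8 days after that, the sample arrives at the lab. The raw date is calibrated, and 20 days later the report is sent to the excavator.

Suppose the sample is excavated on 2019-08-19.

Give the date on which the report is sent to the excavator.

The sample is excavated: Aug 19, 2019.
The sample arrives at the lab: Aug 19, 2019 + 8 days = Aug 27, 2019.
Pretreatment is complete: Aug 27, 2019 + 17 days = Sep 13, 2019.
The AMS measurement is run: Sep 13, 2019 + 14 days = Sep 27, 2019.
The raw date is calibrated: Sep 27, 2019 + 3 days = Sep 30, 2019.
The report is sent to the excavator: Sep 30, 2019 + 20 days = Oct 20, 2019.

2019-10-20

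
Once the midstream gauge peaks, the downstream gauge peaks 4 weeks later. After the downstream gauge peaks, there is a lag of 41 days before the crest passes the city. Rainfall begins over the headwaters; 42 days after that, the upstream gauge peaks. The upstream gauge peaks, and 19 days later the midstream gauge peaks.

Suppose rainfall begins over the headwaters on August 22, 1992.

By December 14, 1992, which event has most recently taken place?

Rainfall begins over the headwaters: Aug 22, 1992.
The upstream gauge peaks: Aug 22, 1992 + 42 days = Oct 3, 1992.
The midstream gauge peaks: Oct 3, 1992 + 19 days = Oct 22, 1992.
The downstream gauge peaks: Oct 22, 1992 + 4 weeks = Nov 19, 1992.
The crest passes the city: Nov 19, 1992 + 41 days = Dec 30, 1992.
Dec 14, 1992 falls between when the downstream gauge peaks (Nov 19, 1992) and when the crest passes the city (Dec 30, 1992).

The downstream gauge peaks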